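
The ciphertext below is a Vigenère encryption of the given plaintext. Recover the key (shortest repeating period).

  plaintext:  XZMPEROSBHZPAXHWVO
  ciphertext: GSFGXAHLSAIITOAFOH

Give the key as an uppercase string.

JTTRT

  i= 0: G-X =  9 → J
  i= 1: S-Z = 19 → T
  i= 2: F-M = 19 → T
  i= 3: G-P = 17 → R
  i= 4: X-E = 19 → T
  i= 5: A-R =  9 → J
  i= 6: H-O = 19 → T
  i= 7: L-S = 19 → T
  i= 8: S-B = 17 → R
  i= 9: A-H = 19 → T
  i=10: I-Z =  9 → J
  i=11: I-P = 19 → T
  i=12: T-A = 19 → T
  i=13: O-X = 17 → R
  i=14: A-H = 19 → T
  i=15: F-W =  9 → J
  i=16: O-V = 19 → T
  i=17: H-O = 19 → T
  shifts repeat with period 5: JTTRT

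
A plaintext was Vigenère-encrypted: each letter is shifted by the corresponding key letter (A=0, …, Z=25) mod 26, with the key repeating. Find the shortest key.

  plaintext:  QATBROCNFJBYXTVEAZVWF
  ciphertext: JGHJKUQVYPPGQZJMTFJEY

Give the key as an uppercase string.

TGOI

  i= 0: J-Q = 19 → T
  i= 1: G-A =  6 → G
  i= 2: H-T = 14 → O
  i= 3: J-B =  8 → I
  i= 4: K-R = 19 → T
  i= 5: U-O =  6 → G
  i= 6: Q-C = 14 → O
  i= 7: V-N =  8 → I
  i= 8: Y-F = 19 → T
  i= 9: P-J =  6 → G
  i=10: P-B = 14 → O
  i=11: G-Y =  8 → I
  i=12: Q-X = 19 → T
  i=13: Z-T =  6 → G
  i=14: J-V = 14 → O
  i=15: M-E =  8 → I
  i=16: T-A = 19 → T
  i=17: F-Z =  6 → G
  i=18: J-V = 14 → O
  i=19: E-W =  8 → I
  i=20: Y-F = 19 → T
  shifts repeat with period 4: TGOI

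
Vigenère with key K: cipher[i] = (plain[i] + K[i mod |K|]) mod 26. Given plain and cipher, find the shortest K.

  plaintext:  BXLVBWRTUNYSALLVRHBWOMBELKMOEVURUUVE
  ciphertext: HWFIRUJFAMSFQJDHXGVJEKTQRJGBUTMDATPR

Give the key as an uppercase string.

GZUNQYSM

  i= 0: H-B =  6 → G
  i= 1: W-X = 25 → Z
  i= 2: F-L = 20 → U
  i= 3: I-V = 13 → N
  i= 4: R-B = 16 → Q
  i= 5: U-W = 24 → Y
  i= 6: J-R = 18 → S
  i= 7: F-T = 12 → M
  i= 8: A-U =  6 → G
  i= 9: M-N = 25 → Z
  i=10: S-Y = 20 → U
  i=11: F-S = 13 → N
  i=12: Q-A = 16 → Q
  i=13: J-L = 24 → Y
  i=14: D-L = 18 → S
  i=15: H-V = 12 → M
  i=16: X-R =  6 → G
  i=17: G-H = 25 → Z
  i=18: V-B = 20 → U
  i=19: J-W = 13 → N
  i=20: E-O = 16 → Q
  i=21: K-M = 24 → Y
  i=22: T-B = 18 → S
  i=23: Q-E = 12 → M
  i=24: R-L =  6 → G
  i=25: J-K = 25 → Z
  i=26: G-M = 20 → U
  i=27: B-O = 13 → N
  i=28: U-E = 16 → Q
  i=29: T-V = 24 → Y
  i=30: M-U = 18 → S
  i=31: D-R = 12 → M
  i=32: A-U =  6 → G
  i=33: T-U = 25 → Z
  i=34: P-V = 20 → U
  i=35: R-E = 13 → N
  shifts repeat with period 8: GZUNQYSM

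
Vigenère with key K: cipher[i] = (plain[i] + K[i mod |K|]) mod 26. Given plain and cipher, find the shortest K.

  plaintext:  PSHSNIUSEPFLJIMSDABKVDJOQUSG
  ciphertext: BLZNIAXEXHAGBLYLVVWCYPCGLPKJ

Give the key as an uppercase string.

MTSVVSD

  i= 0: B-P = 12 → M
  i= 1: L-S = 19 → T
  i= 2: Z-H = 18 → S
  i= 3: N-S = 21 → V
  i= 4: I-N = 21 → V
  i= 5: A-I = 18 → S
  i= 6: X-U =  3 → D
  i= 7: E-S = 12 → M
  i= 8: X-E = 19 → T
  i= 9: H-P = 18 → S
  i=10: A-F = 21 → V
  i=11: G-L = 21 → V
  i=12: B-J = 18 → S
  i=13: L-I =  3 → D
  i=14: Y-M = 12 → M
  i=15: L-S = 19 → T
  i=16: V-D = 18 → S
  i=17: V-A = 21 → V
  i=18: W-B = 21 → V
  i=19: C-K = 18 → S
  i=20: Y-V =  3 → D
  i=21: P-D = 12 → M
  i=22: C-J = 19 → T
  i=23: G-O = 18 → S
  i=24: L-Q = 21 → V
  i=25: P-U = 21 → V
  i=26: K-S = 18 → S
  i=27: J-G =  3 → D
  shifts repeat with period 7: MTSVVSD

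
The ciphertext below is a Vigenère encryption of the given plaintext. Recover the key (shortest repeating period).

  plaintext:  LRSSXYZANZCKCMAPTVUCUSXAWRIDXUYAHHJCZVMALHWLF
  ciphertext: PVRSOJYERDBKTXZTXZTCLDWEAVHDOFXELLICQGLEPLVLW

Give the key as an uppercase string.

EEZARLZE

  i= 0: P-L =  4 → E
  i= 1: V-R =  4 → E
  i= 2: R-S = 25 → Z
  i= 3: S-S =  0 → A
  i= 4: O-X = 17 → R
  i= 5: J-Y = 11 → L
  i= 6: Y-Z = 25 → Z
  i= 7: E-A =  4 → E
  i= 8: R-N =  4 → E
  i= 9: D-Z =  4 → E
  i=10: B-C = 25 → Z
  i=11: K-K =  0 → A
  i=12: T-C = 17 → R
  i=13: X-M = 11 → L
  i=14: Z-A = 25 → Z
  i=15: T-P =  4 → E
  i=16: X-T =  4 → E
  i=17: Z-V =  4 → E
  i=18: T-U = 25 → Z
  i=19: C-C =  0 → A
  i=20: L-U = 17 → R
  i=21: D-S = 11 → L
  i=22: W-X = 25 → Z
  i=23: E-A =  4 → E
  i=24: A-W =  4 → E
  i=25: V-R =  4 → E
  i=26: H-I = 25 → Z
  i=27: D-D =  0 → A
  i=28: O-X = 17 → R
  i=29: F-U = 11 → L
  i=30: X-Y = 25 → Z
  i=31: E-A =  4 → E
  i=32: L-H =  4 → E
  i=33: L-H =  4 → E
  i=34: I-J = 25 → Z
  i=35: C-C =  0 → A
  i=36: Q-Z = 17 → R
  i=37: G-V = 11 → L
  i=38: L-M = 25 → Z
  i=39: E-A =  4 → E
  i=40: P-L =  4 → E
  i=41: L-H =  4 → E
  i=42: V-W = 25 → Z
  i=43: L-L =  0 → A
  i=44: W-F = 17 → R
  shifts repeat with period 8: EEZARLZE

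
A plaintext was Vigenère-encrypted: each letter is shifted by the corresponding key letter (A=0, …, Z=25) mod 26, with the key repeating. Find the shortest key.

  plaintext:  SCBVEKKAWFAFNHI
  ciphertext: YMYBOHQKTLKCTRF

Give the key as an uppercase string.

  i= 0: Y-S =  6 → G
  i= 1: M-C = 10 → K
  i= 2: Y-B = 23 → X
  i= 3: B-V =  6 → G
  i= 4: O-E = 10 → K
  i= 5: H-K = 23 → X
  i= 6: Q-K =  6 → G
  i= 7: K-A = 10 → K
  i= 8: T-W = 23 → X
  i= 9: L-F =  6 → G
  i=10: K-A = 10 → K
  i=11: C-F = 23 → X
  i=12: T-N =  6 → G
  i=13: R-H = 10 → K
  i=14: F-I = 23 → X
  shifts repeat with period 3: GKX

GKX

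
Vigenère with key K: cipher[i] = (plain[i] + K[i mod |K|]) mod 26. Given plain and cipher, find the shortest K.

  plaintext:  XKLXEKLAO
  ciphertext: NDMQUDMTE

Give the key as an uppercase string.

  i= 0: N-X = 16 → Q
  i= 1: D-K = 19 → T
  i= 2: M-L =  1 → B
  i= 3: Q-X = 19 → T
  i= 4: U-E = 16 → Q
  i= 5: D-K = 19 → T
  i= 6: M-L =  1 → B
  i= 7: T-A = 19 → T
  i= 8: E-O = 16 → Q
  shifts repeat with period 4: QTBT

QTBT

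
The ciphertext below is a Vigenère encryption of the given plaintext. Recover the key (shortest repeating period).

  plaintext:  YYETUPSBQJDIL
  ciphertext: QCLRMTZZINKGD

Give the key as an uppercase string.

  i= 0: Q-Y = 18 → S
  i= 1: C-Y =  4 → E
  i= 2: L-E =  7 → H
  i= 3: R-T = 24 → Y
  i= 4: M-U = 18 → S
  i= 5: T-P =  4 → E
  i= 6: Z-S =  7 → H
  i= 7: Z-B = 24 → Y
  i= 8: I-Q = 18 → S
  i= 9: N-J =  4 → E
  i=10: K-D =  7 → H
  i=11: G-I = 24 → Y
  i=12: D-L = 18 → S
  shifts repeat with period 4: SEHY

SEHY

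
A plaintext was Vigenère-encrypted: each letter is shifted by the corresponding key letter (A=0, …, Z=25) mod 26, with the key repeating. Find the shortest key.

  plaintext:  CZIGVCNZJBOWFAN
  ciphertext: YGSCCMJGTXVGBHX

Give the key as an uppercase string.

  i= 0: Y-C = 22 → W
  i= 1: G-Z =  7 → H
  i= 2: S-I = 10 → K
  i= 3: C-G = 22 → W
  i= 4: C-V =  7 → H
  i= 5: M-C = 10 → K
  i= 6: J-N = 22 → W
  i= 7: G-Z =  7 → H
  i= 8: T-J = 10 → K
  i= 9: X-B = 22 → W
  i=10: V-O =  7 → H
  i=11: G-W = 10 → K
  i=12: B-F = 22 → W
  i=13: H-A =  7 → H
  i=14: X-N = 10 → K
  shifts repeat with period 3: WHK

WHK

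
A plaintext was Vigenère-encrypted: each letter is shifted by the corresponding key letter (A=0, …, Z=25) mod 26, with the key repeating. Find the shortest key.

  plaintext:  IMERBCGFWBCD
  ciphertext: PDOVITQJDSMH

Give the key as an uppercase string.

HRKE

  i= 0: P-I =  7 → H
  i= 1: D-M = 17 → R
  i= 2: O-E = 10 → K
  i= 3: V-R =  4 → E
  i= 4: I-B =  7 → H
  i= 5: T-C = 17 → R
  i= 6: Q-G = 10 → K
  i= 7: J-F =  4 → E
  i= 8: D-W =  7 → H
  i= 9: S-B = 17 → R
  i=10: M-C = 10 → K
  i=11: H-D =  4 → E
  shifts repeat with period 4: HRKE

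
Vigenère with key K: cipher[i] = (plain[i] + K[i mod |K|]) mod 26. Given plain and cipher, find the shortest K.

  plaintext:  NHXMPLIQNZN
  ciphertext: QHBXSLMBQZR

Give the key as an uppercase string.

  i= 0: Q-N =  3 → D
  i= 1: H-H =  0 → A
  i= 2: B-X =  4 → E
  i= 3: X-M = 11 → L
  i= 4: S-P =  3 → D
  i= 5: L-L =  0 → A
  i= 6: M-I =  4 → E
  i= 7: B-Q = 11 → L
  i= 8: Q-N =  3 → D
  i= 9: Z-Z =  0 → A
  i=10: R-N =  4 → E
  shifts repeat with period 4: DAEL

DAEL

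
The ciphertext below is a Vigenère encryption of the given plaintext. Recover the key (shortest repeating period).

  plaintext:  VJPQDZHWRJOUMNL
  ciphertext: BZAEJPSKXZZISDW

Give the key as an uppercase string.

  i= 0: B-V =  6 → G
  i= 1: Z-J = 16 → Q
  i= 2: A-P = 11 → L
  i= 3: E-Q = 14 → O
  i= 4: J-D =  6 → G
  i= 5: P-Z = 16 → Q
  i= 6: S-H = 11 → L
  i= 7: K-W = 14 → O
  i= 8: X-R =  6 → G
  i= 9: Z-J = 16 → Q
  i=10: Z-O = 11 → L
  i=11: I-U = 14 → O
  i=12: S-M =  6 → G
  i=13: D-N = 16 → Q
  i=14: W-L = 11 → L
  shifts repeat with period 4: GQLO

GQLO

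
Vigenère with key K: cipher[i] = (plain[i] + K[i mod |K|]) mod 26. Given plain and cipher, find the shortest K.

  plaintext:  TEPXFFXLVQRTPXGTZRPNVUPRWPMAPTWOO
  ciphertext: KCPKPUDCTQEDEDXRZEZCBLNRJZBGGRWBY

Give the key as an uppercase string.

RYANKPG

  i= 0: K-T = 17 → R
  i= 1: C-E = 24 → Y
  i= 2: P-P =  0 → A
  i= 3: K-X = 13 → N
  i= 4: P-F = 10 → K
  i= 5: U-F = 15 → P
  i= 6: D-X =  6 → G
  i= 7: C-L = 17 → R
  i= 8: T-V = 24 → Y
  i= 9: Q-Q =  0 → A
  i=10: E-R = 13 → N
  i=11: D-T = 10 → K
  i=12: E-P = 15 → P
  i=13: D-X =  6 → G
  i=14: X-G = 17 → R
  i=15: R-T = 24 → Y
  i=16: Z-Z =  0 → A
  i=17: E-R = 13 → N
  i=18: Z-P = 10 → K
  i=19: C-N = 15 → P
  i=20: B-V =  6 → G
  i=21: L-U = 17 → R
  i=22: N-P = 24 → Y
  i=23: R-R =  0 → A
  i=24: J-W = 13 → N
  i=25: Z-P = 10 → K
  i=26: B-M = 15 → P
  i=27: G-A =  6 → G
  i=28: G-P = 17 → R
  i=29: R-T = 24 → Y
  i=30: W-W =  0 → A
  i=31: B-O = 13 → N
  i=32: Y-O = 10 → K
  shifts repeat with period 7: RYANKPG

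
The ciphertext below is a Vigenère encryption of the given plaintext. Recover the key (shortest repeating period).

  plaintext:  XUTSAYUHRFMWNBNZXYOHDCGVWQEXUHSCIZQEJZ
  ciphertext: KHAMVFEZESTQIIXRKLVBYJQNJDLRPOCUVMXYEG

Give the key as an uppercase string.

NNHUVHKS

  i= 0: K-X = 13 → N
  i= 1: H-U = 13 → N
  i= 2: A-T =  7 → H
  i= 3: M-S = 20 → U
  i= 4: V-A = 21 → V
  i= 5: F-Y =  7 → H
  i= 6: E-U = 10 → K
  i= 7: Z-H = 18 → S
  i= 8: E-R = 13 → N
  i= 9: S-F = 13 → N
  i=10: T-M =  7 → H
  i=11: Q-W = 20 → U
  i=12: I-N = 21 → V
  i=13: I-B =  7 → H
  i=14: X-N = 10 → K
  i=15: R-Z = 18 → S
  i=16: K-X = 13 → N
  i=17: L-Y = 13 → N
  i=18: V-O =  7 → H
  i=19: B-H = 20 → U
  i=20: Y-D = 21 → V
  i=21: J-C =  7 → H
  i=22: Q-G = 10 → K
  i=23: N-V = 18 → S
  i=24: J-W = 13 → N
  i=25: D-Q = 13 → N
  i=26: L-E =  7 → H
  i=27: R-X = 20 → U
  i=28: P-U = 21 → V
  i=29: O-H =  7 → H
  i=30: C-S = 10 → K
  i=31: U-C = 18 → S
  i=32: V-I = 13 → N
  i=33: M-Z = 13 → N
  i=34: X-Q =  7 → H
  i=35: Y-E = 20 → U
  i=36: E-J = 21 → V
  i=37: G-Z =  7 → H
  shifts repeat with period 8: NNHUVHKS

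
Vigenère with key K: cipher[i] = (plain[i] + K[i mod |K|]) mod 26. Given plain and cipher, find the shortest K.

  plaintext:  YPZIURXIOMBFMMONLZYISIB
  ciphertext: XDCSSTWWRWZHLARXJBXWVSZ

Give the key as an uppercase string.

  i= 0: X-Y = 25 → Z
  i= 1: D-P = 14 → O
  i= 2: C-Z =  3 → D
  i= 3: S-I = 10 → K
  i= 4: S-U = 24 → Y
  i= 5: T-R =  2 → C
  i= 6: W-X = 25 → Z
  i= 7: W-I = 14 → O
  i= 8: R-O =  3 → D
  i= 9: W-M = 10 → K
  i=10: Z-B = 24 → Y
  i=11: H-F =  2 → C
  i=12: L-M = 25 → Z
  i=13: A-M = 14 → O
  i=14: R-O =  3 → D
  i=15: X-N = 10 → K
  i=16: J-L = 24 → Y
  i=17: B-Z =  2 → C
  i=18: X-Y = 25 → Z
  i=19: W-I = 14 → O
  i=20: V-S =  3 → D
  i=21: S-I = 10 → K
  i=22: Z-B = 24 → Y
  shifts repeat with period 6: ZODKYC

ZODKYC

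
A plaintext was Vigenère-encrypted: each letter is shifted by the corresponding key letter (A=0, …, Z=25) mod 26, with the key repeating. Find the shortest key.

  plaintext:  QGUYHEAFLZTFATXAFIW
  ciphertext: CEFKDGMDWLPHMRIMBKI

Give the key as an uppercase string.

MYLMWC

  i= 0: C-Q = 12 → M
  i= 1: E-G = 24 → Y
  i= 2: F-U = 11 → L
  i= 3: K-Y = 12 → M
  i= 4: D-H = 22 → W
  i= 5: G-E =  2 → C
  i= 6: M-A = 12 → M
  i= 7: D-F = 24 → Y
  i= 8: W-L = 11 → L
  i= 9: L-Z = 12 → M
  i=10: P-T = 22 → W
  i=11: H-F =  2 → C
  i=12: M-A = 12 → M
  i=13: R-T = 24 → Y
  i=14: I-X = 11 → L
  i=15: M-A = 12 → M
  i=16: B-F = 22 → W
  i=17: K-I =  2 → C
  i=18: I-W = 12 → M
  shifts repeat with period 6: MYLMWC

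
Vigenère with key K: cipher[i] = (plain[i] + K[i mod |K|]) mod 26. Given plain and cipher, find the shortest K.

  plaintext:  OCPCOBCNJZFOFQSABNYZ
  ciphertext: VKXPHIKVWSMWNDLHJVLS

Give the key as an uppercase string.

HIINT

  i= 0: V-O =  7 → H
  i= 1: K-C =  8 → I
  i= 2: X-P =  8 → I
  i= 3: P-C = 13 → N
  i= 4: H-O = 19 → T
  i= 5: I-B =  7 → H
  i= 6: K-C =  8 → I
  i= 7: V-N =  8 → I
  i= 8: W-J = 13 → N
  i= 9: S-Z = 19 → T
  i=10: M-F =  7 → H
  i=11: W-O =  8 → I
  i=12: N-F =  8 → I
  i=13: D-Q = 13 → N
  i=14: L-S = 19 → T
  i=15: H-A =  7 → H
  i=16: J-B =  8 → I
  i=17: V-N =  8 → I
  i=18: L-Y = 13 → N
  i=19: S-Z = 19 → T
  shifts repeat with period 5: HIINT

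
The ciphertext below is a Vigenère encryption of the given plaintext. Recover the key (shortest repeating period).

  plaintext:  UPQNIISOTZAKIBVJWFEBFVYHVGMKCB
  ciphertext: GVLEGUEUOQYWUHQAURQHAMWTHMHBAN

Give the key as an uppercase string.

  i= 0: G-U = 12 → M
  i= 1: V-P =  6 → G
  i= 2: L-Q = 21 → V
  i= 3: E-N = 17 → R
  i= 4: G-I = 24 → Y
  i= 5: U-I = 12 → M
  i= 6: E-S = 12 → M
  i= 7: U-O =  6 → G
  i= 8: O-T = 21 → V
  i= 9: Q-Z = 17 → R
  i=10: Y-A = 24 → Y
  i=11: W-K = 12 → M
  i=12: U-I = 12 → M
  i=13: H-B =  6 → G
  i=14: Q-V = 21 → V
  i=15: A-J = 17 → R
  i=16: U-W = 24 → Y
  i=17: R-F = 12 → M
  i=18: Q-E = 12 → M
  i=19: H-B =  6 → G
  i=20: A-F = 21 → V
  i=21: M-V = 17 → R
  i=22: W-Y = 24 → Y
  i=23: T-H = 12 → M
  i=24: H-V = 12 → M
  i=25: M-G =  6 → G
  i=26: H-M = 21 → V
  i=27: B-K = 17 → R
  i=28: A-C = 24 → Y
  i=29: N-B = 12 → M
  shifts repeat with period 6: MGVRYM

MGVRYM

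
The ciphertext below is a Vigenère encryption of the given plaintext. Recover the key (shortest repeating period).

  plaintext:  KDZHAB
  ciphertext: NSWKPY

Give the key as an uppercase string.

  i= 0: N-K =  3 → D
  i= 1: S-D = 15 → P
  i= 2: W-Z = 23 → X
  i= 3: K-H =  3 → D
  i= 4: P-A = 15 → P
  i= 5: Y-B = 23 → X
  shifts repeat with period 3: DPX

DPX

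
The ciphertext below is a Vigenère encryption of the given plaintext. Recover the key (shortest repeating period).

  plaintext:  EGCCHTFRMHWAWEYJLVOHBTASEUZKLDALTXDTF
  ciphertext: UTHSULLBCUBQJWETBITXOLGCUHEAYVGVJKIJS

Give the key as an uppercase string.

  i= 0: U-E = 16 → Q
  i= 1: T-G = 13 → N
  i= 2: H-C =  5 → F
  i= 3: S-C = 16 → Q
  i= 4: U-H = 13 → N
  i= 5: L-T = 18 → S
  i= 6: L-F =  6 → G
  i= 7: B-R = 10 → K
  i= 8: C-M = 16 → Q
  i= 9: U-H = 13 → N
  i=10: B-W =  5 → F
  i=11: Q-A = 16 → Q
  i=12: J-W = 13 → N
  i=13: W-E = 18 → S
  i=14: E-Y =  6 → G
  i=15: T-J = 10 → K
  i=16: B-L = 16 → Q
  i=17: I-V = 13 → N
  i=18: T-O =  5 → F
  i=19: X-H = 16 → Q
  i=20: O-B = 13 → N
  i=21: L-T = 18 → S
  i=22: G-A =  6 → G
  i=23: C-S = 10 → K
  i=24: U-E = 16 → Q
  i=25: H-U = 13 → N
  i=26: E-Z =  5 → F
  i=27: A-K = 16 → Q
  i=28: Y-L = 13 → N
  i=29: V-D = 18 → S
  i=30: G-A =  6 → G
  i=31: V-L = 10 → K
  i=32: J-T = 16 → Q
  i=33: K-X = 13 → N
  i=34: I-D =  5 → F
  i=35: J-T = 16 → Q
  i=36: S-F = 13 → N
  shifts repeat with period 8: QNFQNSGK

QNFQNSGK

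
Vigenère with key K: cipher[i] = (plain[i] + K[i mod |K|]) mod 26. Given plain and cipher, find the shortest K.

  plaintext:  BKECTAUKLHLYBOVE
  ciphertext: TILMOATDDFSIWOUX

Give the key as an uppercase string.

  i= 0: T-B = 18 → S
  i= 1: I-K = 24 → Y
  i= 2: L-E =  7 → H
  i= 3: M-C = 10 → K
  i= 4: O-T = 21 → V
  i= 5: A-A =  0 → A
  i= 6: T-U = 25 → Z
  i= 7: D-K = 19 → T
  i= 8: D-L = 18 → S
  i= 9: F-H = 24 → Y
  i=10: S-L =  7 → H
  i=11: I-Y = 10 → K
  i=12: W-B = 21 → V
  i=13: O-O =  0 → A
  i=14: U-V = 25 → Z
  i=15: X-E = 19 → T
  shifts repeat with period 8: SYHKVAZT

SYHKVAZT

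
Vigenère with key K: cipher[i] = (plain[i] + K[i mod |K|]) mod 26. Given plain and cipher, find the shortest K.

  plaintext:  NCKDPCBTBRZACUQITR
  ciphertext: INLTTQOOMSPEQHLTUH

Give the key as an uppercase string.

VLBQEON

  i= 0: I-N = 21 → V
  i= 1: N-C = 11 → L
  i= 2: L-K =  1 → B
  i= 3: T-D = 16 → Q
  i= 4: T-P =  4 → E
  i= 5: Q-C = 14 → O
  i= 6: O-B = 13 → N
  i= 7: O-T = 21 → V
  i= 8: M-B = 11 → L
  i= 9: S-R =  1 → B
  i=10: P-Z = 16 → Q
  i=11: E-A =  4 → E
  i=12: Q-C = 14 → O
  i=13: H-U = 13 → N
  i=14: L-Q = 21 → V
  i=15: T-I = 11 → L
  i=16: U-T =  1 → B
  i=17: H-R = 16 → Q
  shifts repeat with period 7: VLBQEON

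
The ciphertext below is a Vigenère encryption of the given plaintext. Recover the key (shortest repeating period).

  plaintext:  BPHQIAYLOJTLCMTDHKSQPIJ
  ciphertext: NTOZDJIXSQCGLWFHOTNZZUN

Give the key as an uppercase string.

  i= 0: N-B = 12 → M
  i= 1: T-P =  4 → E
  i= 2: O-H =  7 → H
  i= 3: Z-Q =  9 → J
  i= 4: D-I = 21 → V
  i= 5: J-A =  9 → J
  i= 6: I-Y = 10 → K
  i= 7: X-L = 12 → M
  i= 8: S-O =  4 → E
  i= 9: Q-J =  7 → H
  i=10: C-T =  9 → J
  i=11: G-L = 21 → V
  i=12: L-C =  9 → J
  i=13: W-M = 10 → K
  i=14: F-T = 12 → M
  i=15: H-D =  4 → E
  i=16: O-H =  7 → H
  i=17: T-K =  9 → J
  i=18: N-S = 21 → V
  i=19: Z-Q =  9 → J
  i=20: Z-P = 10 → K
  i=21: U-I = 12 → M
  i=22: N-J =  4 → E
  shifts repeat with period 7: MEHJVJK

MEHJVJK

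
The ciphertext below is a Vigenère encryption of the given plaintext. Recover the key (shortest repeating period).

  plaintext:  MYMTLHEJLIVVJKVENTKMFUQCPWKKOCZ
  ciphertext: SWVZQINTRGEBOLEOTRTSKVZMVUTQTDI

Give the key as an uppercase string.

GYJGFBJK

  i= 0: S-M =  6 → G
  i= 1: W-Y = 24 → Y
  i= 2: V-M =  9 → J
  i= 3: Z-T =  6 → G
  i= 4: Q-L =  5 → F
  i= 5: I-H =  1 → B
  i= 6: N-E =  9 → J
  i= 7: T-J = 10 → K
  i= 8: R-L =  6 → G
  i= 9: G-I = 24 → Y
  i=10: E-V =  9 → J
  i=11: B-V =  6 → G
  i=12: O-J =  5 → F
  i=13: L-K =  1 → B
  i=14: E-V =  9 → J
  i=15: O-E = 10 → K
  i=16: T-N =  6 → G
  i=17: R-T = 24 → Y
  i=18: T-K =  9 → J
  i=19: S-M =  6 → G
  i=20: K-F =  5 → F
  i=21: V-U =  1 → B
  i=22: Z-Q =  9 → J
  i=23: M-C = 10 → K
  i=24: V-P =  6 → G
  i=25: U-W = 24 → Y
  i=26: T-K =  9 → J
  i=27: Q-K =  6 → G
  i=28: T-O =  5 → F
  i=29: D-C =  1 → B
  i=30: I-Z =  9 → J
  shifts repeat with period 8: GYJGFBJK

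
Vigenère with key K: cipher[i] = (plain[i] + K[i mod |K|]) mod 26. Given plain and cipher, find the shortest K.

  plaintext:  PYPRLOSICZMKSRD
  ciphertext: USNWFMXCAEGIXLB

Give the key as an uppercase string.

FUY

  i= 0: U-P =  5 → F
  i= 1: S-Y = 20 → U
  i= 2: N-P = 24 → Y
  i= 3: W-R =  5 → F
  i= 4: F-L = 20 → U
  i= 5: M-O = 24 → Y
  i= 6: X-S =  5 → F
  i= 7: C-I = 20 → U
  i= 8: A-C = 24 → Y
  i= 9: E-Z =  5 → F
  i=10: G-M = 20 → U
  i=11: I-K = 24 → Y
  i=12: X-S =  5 → F
  i=13: L-R = 20 → U
  i=14: B-D = 24 → Y
  shifts repeat with period 3: FUY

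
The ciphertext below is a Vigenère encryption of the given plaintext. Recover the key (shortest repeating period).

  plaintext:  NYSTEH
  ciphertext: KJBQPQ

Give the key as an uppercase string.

  i= 0: K-N = 23 → X
  i= 1: J-Y = 11 → L
  i= 2: B-S =  9 → J
  i= 3: Q-T = 23 → X
  i= 4: P-E = 11 → L
  i= 5: Q-H =  9 → J
  shifts repeat with period 3: XLJ

XLJ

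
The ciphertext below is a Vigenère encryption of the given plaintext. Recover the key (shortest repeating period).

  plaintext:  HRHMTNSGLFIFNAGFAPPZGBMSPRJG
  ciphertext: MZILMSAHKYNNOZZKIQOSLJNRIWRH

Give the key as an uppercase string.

  i= 0: M-H =  5 → F
  i= 1: Z-R =  8 → I
  i= 2: I-H =  1 → B
  i= 3: L-M = 25 → Z
  i= 4: M-T = 19 → T
  i= 5: S-N =  5 → F
  i= 6: A-S =  8 → I
  i= 7: H-G =  1 → B
  i= 8: K-L = 25 → Z
  i= 9: Y-F = 19 → T
  i=10: N-I =  5 → F
  i=11: N-F =  8 → I
  i=12: O-N =  1 → B
  i=13: Z-A = 25 → Z
  i=14: Z-G = 19 → T
  i=15: K-F =  5 → F
  i=16: I-A =  8 → I
  i=17: Q-P =  1 → B
  i=18: O-P = 25 → Z
  i=19: S-Z = 19 → T
  i=20: L-G =  5 → F
  i=21: J-B =  8 → I
  i=22: N-M =  1 → B
  i=23: R-S = 25 → Z
  i=24: I-P = 19 → T
  i=25: W-R =  5 → F
  i=26: R-J =  8 → I
  i=27: H-G =  1 → B
  shifts repeat with period 5: FIBZT

FIBZT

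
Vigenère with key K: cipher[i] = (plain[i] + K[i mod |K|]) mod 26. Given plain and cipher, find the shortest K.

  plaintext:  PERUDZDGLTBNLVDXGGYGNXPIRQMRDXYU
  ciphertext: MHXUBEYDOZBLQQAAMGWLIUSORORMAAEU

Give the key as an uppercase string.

  i= 0: M-P = 23 → X
  i= 1: H-E =  3 → D
  i= 2: X-R =  6 → G
  i= 3: U-U =  0 → A
  i= 4: B-D = 24 → Y
  i= 5: E-Z =  5 → F
  i= 6: Y-D = 21 → V
  i= 7: D-G = 23 → X
  i= 8: O-L =  3 → D
  i= 9: Z-T =  6 → G
  i=10: B-B =  0 → A
  i=11: L-N = 24 → Y
  i=12: Q-L =  5 → F
  i=13: Q-V = 21 → V
  i=14: A-D = 23 → X
  i=15: A-X =  3 → D
  i=16: M-G =  6 → G
  i=17: G-G =  0 → A
  i=18: W-Y = 24 → Y
  i=19: L-G =  5 → F
  i=20: I-N = 21 → V
  i=21: U-X = 23 → X
  i=22: S-P =  3 → D
  i=23: O-I =  6 → G
  i=24: R-R =  0 → A
  i=25: O-Q = 24 → Y
  i=26: R-M =  5 → F
  i=27: M-R = 21 → V
  i=28: A-D = 23 → X
  i=29: A-X =  3 → D
  i=30: E-Y =  6 → G
  i=31: U-U =  0 → A
  shifts repeat with period 7: XDGAYFV

XDGAYFV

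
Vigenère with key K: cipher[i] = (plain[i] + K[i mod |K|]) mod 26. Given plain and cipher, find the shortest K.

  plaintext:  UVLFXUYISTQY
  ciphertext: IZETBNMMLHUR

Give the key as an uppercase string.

  i= 0: I-U = 14 → O
  i= 1: Z-V =  4 → E
  i= 2: E-L = 19 → T
  i= 3: T-F = 14 → O
  i= 4: B-X =  4 → E
  i= 5: N-U = 19 → T
  i= 6: M-Y = 14 → O
  i= 7: M-I =  4 → E
  i= 8: L-S = 19 → T
  i= 9: H-T = 14 → O
  i=10: U-Q =  4 → E
  i=11: R-Y = 19 → T
  shifts repeat with period 3: OET

OET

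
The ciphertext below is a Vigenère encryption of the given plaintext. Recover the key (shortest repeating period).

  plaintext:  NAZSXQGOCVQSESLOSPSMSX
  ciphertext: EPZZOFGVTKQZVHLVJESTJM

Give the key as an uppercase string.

  i= 0: E-N = 17 → R
  i= 1: P-A = 15 → P
  i= 2: Z-Z =  0 → A
  i= 3: Z-S =  7 → H
  i= 4: O-X = 17 → R
  i= 5: F-Q = 15 → P
  i= 6: G-G =  0 → A
  i= 7: V-O =  7 → H
  i= 8: T-C = 17 → R
  i= 9: K-V = 15 → P
  i=10: Q-Q =  0 → A
  i=11: Z-S =  7 → H
  i=12: V-E = 17 → R
  i=13: H-S = 15 → P
  i=14: L-L =  0 → A
  i=15: V-O =  7 → H
  i=16: J-S = 17 → R
  i=17: E-P = 15 → P
  i=18: S-S =  0 → A
  i=19: T-M =  7 → H
  i=20: J-S = 17 → R
  i=21: M-X = 15 → P
  shifts repeat with period 4: RPAH

RPAH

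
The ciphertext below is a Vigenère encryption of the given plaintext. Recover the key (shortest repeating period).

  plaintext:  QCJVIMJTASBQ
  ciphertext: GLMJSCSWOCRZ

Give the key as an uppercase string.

QJDOK

  i= 0: G-Q = 16 → Q
  i= 1: L-C =  9 → J
  i= 2: M-J =  3 → D
  i= 3: J-V = 14 → O
  i= 4: S-I = 10 → K
  i= 5: C-M = 16 → Q
  i= 6: S-J =  9 → J
  i= 7: W-T =  3 → D
  i= 8: O-A = 14 → O
  i= 9: C-S = 10 → K
  i=10: R-B = 16 → Q
  i=11: Z-Q =  9 → J
  shifts repeat with period 5: QJDOK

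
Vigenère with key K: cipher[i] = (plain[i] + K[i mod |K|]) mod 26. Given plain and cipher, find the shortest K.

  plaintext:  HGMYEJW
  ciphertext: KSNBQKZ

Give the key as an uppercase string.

DMB

  i= 0: K-H =  3 → D
  i= 1: S-G = 12 → M
  i= 2: N-M =  1 → B
  i= 3: B-Y =  3 → D
  i= 4: Q-E = 12 → M
  i= 5: K-J =  1 → B
  i= 6: Z-W =  3 → D
  shifts repeat with period 3: DMB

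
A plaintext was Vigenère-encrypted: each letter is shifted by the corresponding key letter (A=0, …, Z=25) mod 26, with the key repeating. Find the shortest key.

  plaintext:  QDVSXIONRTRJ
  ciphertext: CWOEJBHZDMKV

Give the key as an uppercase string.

MTTM

  i= 0: C-Q = 12 → M
  i= 1: W-D = 19 → T
  i= 2: O-V = 19 → T
  i= 3: E-S = 12 → M
  i= 4: J-X = 12 → M
  i= 5: B-I = 19 → T
  i= 6: H-O = 19 → T
  i= 7: Z-N = 12 → M
  i= 8: D-R = 12 → M
  i= 9: M-T = 19 → T
  i=10: K-R = 19 → T
  i=11: V-J = 12 → M
  shifts repeat with period 4: MTTM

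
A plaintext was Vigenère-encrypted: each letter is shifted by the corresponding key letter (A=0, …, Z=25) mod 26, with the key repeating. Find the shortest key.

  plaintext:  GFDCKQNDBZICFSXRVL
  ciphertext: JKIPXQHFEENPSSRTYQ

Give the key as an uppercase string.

  i= 0: J-G =  3 → D
  i= 1: K-F =  5 → F
  i= 2: I-D =  5 → F
  i= 3: P-C = 13 → N
  i= 4: X-K = 13 → N
  i= 5: Q-Q =  0 → A
  i= 6: H-N = 20 → U
  i= 7: F-D =  2 → C
  i= 8: E-B =  3 → D
  i= 9: E-Z =  5 → F
  i=10: N-I =  5 → F
  i=11: P-C = 13 → N
  i=12: S-F = 13 → N
  i=13: S-S =  0 → A
  i=14: R-X = 20 → U
  i=15: T-R =  2 → C
  i=16: Y-V =  3 → D
  i=17: Q-L =  5 → F
  shifts repeat with period 8: DFFNNAUC

DFFNNAUC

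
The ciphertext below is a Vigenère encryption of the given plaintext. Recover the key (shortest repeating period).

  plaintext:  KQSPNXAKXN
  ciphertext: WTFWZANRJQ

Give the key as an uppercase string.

MDNH

  i= 0: W-K = 12 → M
  i= 1: T-Q =  3 → D
  i= 2: F-S = 13 → N
  i= 3: W-P =  7 → H
  i= 4: Z-N = 12 → M
  i= 5: A-X =  3 → D
  i= 6: N-A = 13 → N
  i= 7: R-K =  7 → H
  i= 8: J-X = 12 → M
  i= 9: Q-N =  3 → D
  shifts repeat with period 4: MDNH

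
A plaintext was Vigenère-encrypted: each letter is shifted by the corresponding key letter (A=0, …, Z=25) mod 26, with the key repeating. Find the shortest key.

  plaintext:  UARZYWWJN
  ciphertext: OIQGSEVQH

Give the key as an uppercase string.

  i= 0: O-U = 20 → U
  i= 1: I-A =  8 → I
  i= 2: Q-R = 25 → Z
  i= 3: G-Z =  7 → H
  i= 4: S-Y = 20 → U
  i= 5: E-W =  8 → I
  i= 6: V-W = 25 → Z
  i= 7: Q-J =  7 → H
  i= 8: H-N = 20 → U
  shifts repeat with period 4: UIZH

UIZH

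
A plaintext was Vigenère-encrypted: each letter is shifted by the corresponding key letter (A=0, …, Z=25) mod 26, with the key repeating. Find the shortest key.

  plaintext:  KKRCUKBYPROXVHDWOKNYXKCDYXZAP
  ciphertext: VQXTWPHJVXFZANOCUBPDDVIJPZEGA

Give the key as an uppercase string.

LGGRCFG

  i= 0: V-K = 11 → L
  i= 1: Q-K =  6 → G
  i= 2: X-R =  6 → G
  i= 3: T-C = 17 → R
  i= 4: W-U =  2 → C
  i= 5: P-K =  5 → F
  i= 6: H-B =  6 → G
  i= 7: J-Y = 11 → L
  i= 8: V-P =  6 → G
  i= 9: X-R =  6 → G
  i=10: F-O = 17 → R
  i=11: Z-X =  2 → C
  i=12: A-V =  5 → F
  i=13: N-H =  6 → G
  i=14: O-D = 11 → L
  i=15: C-W =  6 → G
  i=16: U-O =  6 → G
  i=17: B-K = 17 → R
  i=18: P-N =  2 → C
  i=19: D-Y =  5 → F
  i=20: D-X =  6 → G
  i=21: V-K = 11 → L
  i=22: I-C =  6 → G
  i=23: J-D =  6 → G
  i=24: P-Y = 17 → R
  i=25: Z-X =  2 → C
  i=26: E-Z =  5 → F
  i=27: G-A =  6 → G
  i=28: A-P = 11 → L
  shifts repeat with period 7: LGGRCFG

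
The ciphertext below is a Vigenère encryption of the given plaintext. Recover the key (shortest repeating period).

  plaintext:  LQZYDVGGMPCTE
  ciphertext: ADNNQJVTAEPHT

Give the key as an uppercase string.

  i= 0: A-L = 15 → P
  i= 1: D-Q = 13 → N
  i= 2: N-Z = 14 → O
  i= 3: N-Y = 15 → P
  i= 4: Q-D = 13 → N
  i= 5: J-V = 14 → O
  i= 6: V-G = 15 → P
  i= 7: T-G = 13 → N
  i= 8: A-M = 14 → O
  i= 9: E-P = 15 → P
  i=10: P-C = 13 → N
  i=11: H-T = 14 → O
  i=12: T-E = 15 → P
  shifts repeat with period 3: PNO

PNO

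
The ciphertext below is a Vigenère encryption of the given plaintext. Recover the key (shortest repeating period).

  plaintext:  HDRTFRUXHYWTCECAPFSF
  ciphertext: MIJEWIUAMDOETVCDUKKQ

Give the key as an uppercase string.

FFSLRRAD

  i= 0: M-H =  5 → F
  i= 1: I-D =  5 → F
  i= 2: J-R = 18 → S
  i= 3: E-T = 11 → L
  i= 4: W-F = 17 → R
  i= 5: I-R = 17 → R
  i= 6: U-U =  0 → A
  i= 7: A-X =  3 → D
  i= 8: M-H =  5 → F
  i= 9: D-Y =  5 → F
  i=10: O-W = 18 → S
  i=11: E-T = 11 → L
  i=12: T-C = 17 → R
  i=13: V-E = 17 → R
  i=14: C-C =  0 → A
  i=15: D-A =  3 → D
  i=16: U-P =  5 → F
  i=17: K-F =  5 → F
  i=18: K-S = 18 → S
  i=19: Q-F = 11 → L
  shifts repeat with period 8: FFSLRRAD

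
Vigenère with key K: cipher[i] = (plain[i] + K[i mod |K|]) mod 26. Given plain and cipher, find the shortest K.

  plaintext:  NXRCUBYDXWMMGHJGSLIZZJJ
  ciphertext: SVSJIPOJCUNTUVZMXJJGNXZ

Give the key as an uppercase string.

FYBHOOQG

  i= 0: S-N =  5 → F
  i= 1: V-X = 24 → Y
  i= 2: S-R =  1 → B
  i= 3: J-C =  7 → H
  i= 4: I-U = 14 → O
  i= 5: P-B = 14 → O
  i= 6: O-Y = 16 → Q
  i= 7: J-D =  6 → G
  i= 8: C-X =  5 → F
  i= 9: U-W = 24 → Y
  i=10: N-M =  1 → B
  i=11: T-M =  7 → H
  i=12: U-G = 14 → O
  i=13: V-H = 14 → O
  i=14: Z-J = 16 → Q
  i=15: M-G =  6 → G
  i=16: X-S =  5 → F
  i=17: J-L = 24 → Y
  i=18: J-I =  1 → B
  i=19: G-Z =  7 → H
  i=20: N-Z = 14 → O
  i=21: X-J = 14 → O
  i=22: Z-J = 16 → Q
  shifts repeat with period 8: FYBHOOQG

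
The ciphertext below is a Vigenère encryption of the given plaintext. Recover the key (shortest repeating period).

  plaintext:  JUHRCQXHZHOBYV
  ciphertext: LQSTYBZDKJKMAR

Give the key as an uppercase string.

  i= 0: L-J =  2 → C
  i= 1: Q-U = 22 → W
  i= 2: S-H = 11 → L
  i= 3: T-R =  2 → C
  i= 4: Y-C = 22 → W
  i= 5: B-Q = 11 → L
  i= 6: Z-X =  2 → C
  i= 7: D-H = 22 → W
  i= 8: K-Z = 11 → L
  i= 9: J-H =  2 → C
  i=10: K-O = 22 → W
  i=11: M-B = 11 → L
  i=12: A-Y =  2 → C
  i=13: R-V = 22 → W
  shifts repeat with period 3: CWL

CWL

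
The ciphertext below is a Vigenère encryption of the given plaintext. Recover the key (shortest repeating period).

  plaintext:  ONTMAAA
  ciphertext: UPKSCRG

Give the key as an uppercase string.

GCR

  i= 0: U-O =  6 → G
  i= 1: P-N =  2 → C
  i= 2: K-T = 17 → R
  i= 3: S-M =  6 → G
  i= 4: C-A =  2 → C
  i= 5: R-A = 17 → R
  i= 6: G-A =  6 → G
  shifts repeat with period 3: GCR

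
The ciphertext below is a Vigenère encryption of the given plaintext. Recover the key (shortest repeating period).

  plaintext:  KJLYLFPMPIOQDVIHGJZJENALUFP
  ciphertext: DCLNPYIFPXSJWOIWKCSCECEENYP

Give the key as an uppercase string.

TTAPET

  i= 0: D-K = 19 → T
  i= 1: C-J = 19 → T
  i= 2: L-L =  0 → A
  i= 3: N-Y = 15 → P
  i= 4: P-L =  4 → E
  i= 5: Y-F = 19 → T
  i= 6: I-P = 19 → T
  i= 7: F-M = 19 → T
  i= 8: P-P =  0 → A
  i= 9: X-I = 15 → P
  i=10: S-O =  4 → E
  i=11: J-Q = 19 → T
  i=12: W-D = 19 → T
  i=13: O-V = 19 → T
  i=14: I-I =  0 → A
  i=15: W-H = 15 → P
  i=16: K-G =  4 → E
  i=17: C-J = 19 → T
  i=18: S-Z = 19 → T
  i=19: C-J = 19 → T
  i=20: E-E =  0 → A
  i=21: C-N = 15 → P
  i=22: E-A =  4 → E
  i=23: E-L = 19 → T
  i=24: N-U = 19 → T
  i=25: Y-F = 19 → T
  i=26: P-P =  0 → A
  shifts repeat with period 6: TTAPET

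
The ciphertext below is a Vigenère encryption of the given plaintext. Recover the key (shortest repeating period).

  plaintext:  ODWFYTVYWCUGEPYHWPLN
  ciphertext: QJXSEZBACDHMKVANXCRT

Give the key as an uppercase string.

CGBNGGG

  i= 0: Q-O =  2 → C
  i= 1: J-D =  6 → G
  i= 2: X-W =  1 → B
  i= 3: S-F = 13 → N
  i= 4: E-Y =  6 → G
  i= 5: Z-T =  6 → G
  i= 6: B-V =  6 → G
  i= 7: A-Y =  2 → C
  i= 8: C-W =  6 → G
  i= 9: D-C =  1 → B
  i=10: H-U = 13 → N
  i=11: M-G =  6 → G
  i=12: K-E =  6 → G
  i=13: V-P =  6 → G
  i=14: A-Y =  2 → C
  i=15: N-H =  6 → G
  i=16: X-W =  1 → B
  i=17: C-P = 13 → N
  i=18: R-L =  6 → G
  i=19: T-N =  6 → G
  shifts repeat with period 7: CGBNGGG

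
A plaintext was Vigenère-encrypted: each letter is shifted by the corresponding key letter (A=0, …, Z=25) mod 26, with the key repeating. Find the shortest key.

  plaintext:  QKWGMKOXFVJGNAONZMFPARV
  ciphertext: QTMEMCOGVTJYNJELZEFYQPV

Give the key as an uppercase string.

  i= 0: Q-Q =  0 → A
  i= 1: T-K =  9 → J
  i= 2: M-W = 16 → Q
  i= 3: E-G = 24 → Y
  i= 4: M-M =  0 → A
  i= 5: C-K = 18 → S
  i= 6: O-O =  0 → A
  i= 7: G-X =  9 → J
  i= 8: V-F = 16 → Q
  i= 9: T-V = 24 → Y
  i=10: J-J =  0 → A
  i=11: Y-G = 18 → S
  i=12: N-N =  0 → A
  i=13: J-A =  9 → J
  i=14: E-O = 16 → Q
  i=15: L-N = 24 → Y
  i=16: Z-Z =  0 → A
  i=17: E-M = 18 → S
  i=18: F-F =  0 → A
  i=19: Y-P =  9 → J
  i=20: Q-A = 16 → Q
  i=21: P-R = 24 → Y
  i=22: V-V =  0 → A
  shifts repeat with period 6: AJQYAS

AJQYAS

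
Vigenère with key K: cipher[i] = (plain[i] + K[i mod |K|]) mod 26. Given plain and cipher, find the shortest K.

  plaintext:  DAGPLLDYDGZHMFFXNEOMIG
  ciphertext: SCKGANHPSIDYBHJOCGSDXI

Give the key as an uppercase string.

PCER

  i= 0: S-D = 15 → P
  i= 1: C-A =  2 → C
  i= 2: K-G =  4 → E
  i= 3: G-P = 17 → R
  i= 4: A-L = 15 → P
  i= 5: N-L =  2 → C
  i= 6: H-D =  4 → E
  i= 7: P-Y = 17 → R
  i= 8: S-D = 15 → P
  i= 9: I-G =  2 → C
  i=10: D-Z =  4 → E
  i=11: Y-H = 17 → R
  i=12: B-M = 15 → P
  i=13: H-F =  2 → C
  i=14: J-F =  4 → E
  i=15: O-X = 17 → R
  i=16: C-N = 15 → P
  i=17: G-E =  2 → C
  i=18: S-O =  4 → E
  i=19: D-M = 17 → R
  i=20: X-I = 15 → P
  i=21: I-G =  2 → C
  shifts repeat with period 4: PCER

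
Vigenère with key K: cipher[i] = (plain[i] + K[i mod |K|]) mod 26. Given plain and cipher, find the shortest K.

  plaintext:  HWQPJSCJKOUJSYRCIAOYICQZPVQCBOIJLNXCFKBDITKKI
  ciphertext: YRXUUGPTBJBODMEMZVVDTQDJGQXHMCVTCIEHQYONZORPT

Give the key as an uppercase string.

  i= 0: Y-H = 17 → R
  i= 1: R-W = 21 → V
  i= 2: X-Q =  7 → H
  i= 3: U-P =  5 → F
  i= 4: U-J = 11 → L
  i= 5: G-S = 14 → O
  i= 6: P-C = 13 → N
  i= 7: T-J = 10 → K
  i= 8: B-K = 17 → R
  i= 9: J-O = 21 → V
  i=10: B-U =  7 → H
  i=11: O-J =  5 → F
  i=12: D-S = 11 → L
  i=13: M-Y = 14 → O
  i=14: E-R = 13 → N
  i=15: M-C = 10 → K
  i=16: Z-I = 17 → R
  i=17: V-A = 21 → V
  i=18: V-O =  7 → H
  i=19: D-Y =  5 → F
  i=20: T-I = 11 → L
  i=21: Q-C = 14 → O
  i=22: D-Q = 13 → N
  i=23: J-Z = 10 → K
  i=24: G-P = 17 → R
  i=25: Q-V = 21 → V
  i=26: X-Q =  7 → H
  i=27: H-C =  5 → F
  i=28: M-B = 11 → L
  i=29: C-O = 14 → O
  i=30: V-I = 13 → N
  i=31: T-J = 10 → K
  i=32: C-L = 17 → R
  i=33: I-N = 21 → V
  i=34: E-X =  7 → H
  i=35: H-C =  5 → F
  i=36: Q-F = 11 → L
  i=37: Y-K = 14 → O
  i=38: O-B = 13 → N
  i=39: N-D = 10 → K
  i=40: Z-I = 17 → R
  i=41: O-T = 21 → V
  i=42: R-K =  7 → H
  i=43: P-K =  5 → F
  i=44: T-I = 11 → L
  shifts repeat with period 8: RVHFLONK

RVHFLONK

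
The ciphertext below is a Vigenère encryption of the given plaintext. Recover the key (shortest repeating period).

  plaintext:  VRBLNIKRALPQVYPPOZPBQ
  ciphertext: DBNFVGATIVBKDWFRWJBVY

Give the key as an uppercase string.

IKMUIYQC

  i= 0: D-V =  8 → I
  i= 1: B-R = 10 → K
  i= 2: N-B = 12 → M
  i= 3: F-L = 20 → U
  i= 4: V-N =  8 → I
  i= 5: G-I = 24 → Y
  i= 6: A-K = 16 → Q
  i= 7: T-R =  2 → C
  i= 8: I-A =  8 → I
  i= 9: V-L = 10 → K
  i=10: B-P = 12 → M
  i=11: K-Q = 20 → U
  i=12: D-V =  8 → I
  i=13: W-Y = 24 → Y
  i=14: F-P = 16 → Q
  i=15: R-P =  2 → C
  i=16: W-O =  8 → I
  i=17: J-Z = 10 → K
  i=18: B-P = 12 → M
  i=19: V-B = 20 → U
  i=20: Y-Q =  8 → I
  shifts repeat with period 8: IKMUIYQC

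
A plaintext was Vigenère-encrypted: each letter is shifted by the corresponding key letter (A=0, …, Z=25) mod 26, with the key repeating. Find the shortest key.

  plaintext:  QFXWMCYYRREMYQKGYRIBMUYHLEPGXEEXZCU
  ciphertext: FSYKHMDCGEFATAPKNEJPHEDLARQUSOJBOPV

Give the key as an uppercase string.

  i= 0: F-Q = 15 → P
  i= 1: S-F = 13 → N
  i= 2: Y-X =  1 → B
  i= 3: K-W = 14 → O
  i= 4: H-M = 21 → V
  i= 5: M-C = 10 → K
  i= 6: D-Y =  5 → F
  i= 7: C-Y =  4 → E
  i= 8: G-R = 15 → P
  i= 9: E-R = 13 → N
  i=10: F-E =  1 → B
  i=11: A-M = 14 → O
  i=12: T-Y = 21 → V
  i=13: A-Q = 10 → K
  i=14: P-K =  5 → F
  i=15: K-G =  4 → E
  i=16: N-Y = 15 → P
  i=17: E-R = 13 → N
  i=18: J-I =  1 → B
  i=19: P-B = 14 → O
  i=20: H-M = 21 → V
  i=21: E-U = 10 → K
  i=22: D-Y =  5 → F
  i=23: L-H =  4 → E
  i=24: A-L = 15 → P
  i=25: R-E = 13 → N
  i=26: Q-P =  1 → B
  i=27: U-G = 14 → O
  i=28: S-X = 21 → V
  i=29: O-E = 10 → K
  i=30: J-E =  5 → F
  i=31: B-X =  4 → E
  i=32: O-Z = 15 → P
  i=33: P-C = 13 → N
  i=34: V-U =  1 → B
  shifts repeat with period 8: PNBOVKFE

PNBOVKFE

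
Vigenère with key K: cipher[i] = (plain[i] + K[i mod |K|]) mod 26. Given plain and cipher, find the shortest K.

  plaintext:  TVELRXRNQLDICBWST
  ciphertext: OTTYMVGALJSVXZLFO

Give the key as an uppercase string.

VYPN

  i= 0: O-T = 21 → V
  i= 1: T-V = 24 → Y
  i= 2: T-E = 15 → P
  i= 3: Y-L = 13 → N
  i= 4: M-R = 21 → V
  i= 5: V-X = 24 → Y
  i= 6: G-R = 15 → P
  i= 7: A-N = 13 → N
  i= 8: L-Q = 21 → V
  i= 9: J-L = 24 → Y
  i=10: S-D = 15 → P
  i=11: V-I = 13 → N
  i=12: X-C = 21 → V
  i=13: Z-B = 24 → Y
  i=14: L-W = 15 → P
  i=15: F-S = 13 → N
  i=16: O-T = 21 → V
  shifts repeat with period 4: VYPN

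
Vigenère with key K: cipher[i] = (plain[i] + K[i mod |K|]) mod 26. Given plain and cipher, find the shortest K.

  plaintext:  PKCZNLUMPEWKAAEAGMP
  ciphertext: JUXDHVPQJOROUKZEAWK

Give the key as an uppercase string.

  i= 0: J-P = 20 → U
  i= 1: U-K = 10 → K
  i= 2: X-C = 21 → V
  i= 3: D-Z =  4 → E
  i= 4: H-N = 20 → U
  i= 5: V-L = 10 → K
  i= 6: P-U = 21 → V
  i= 7: Q-M =  4 → E
  i= 8: J-P = 20 → U
  i= 9: O-E = 10 → K
  i=10: R-W = 21 → V
  i=11: O-K =  4 → E
  i=12: U-A = 20 → U
  i=13: K-A = 10 → K
  i=14: Z-E = 21 → V
  i=15: E-A =  4 → E
  i=16: A-G = 20 → U
  i=17: W-M = 10 → K
  i=18: K-P = 21 → V
  shifts repeat with period 4: UKVE

UKVE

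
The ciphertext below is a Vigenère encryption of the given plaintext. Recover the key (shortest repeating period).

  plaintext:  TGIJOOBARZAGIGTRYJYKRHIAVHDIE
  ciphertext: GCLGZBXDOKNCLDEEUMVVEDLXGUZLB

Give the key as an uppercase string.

  i= 0: G-T = 13 → N
  i= 1: C-G = 22 → W
  i= 2: L-I =  3 → D
  i= 3: G-J = 23 → X
  i= 4: Z-O = 11 → L
  i= 5: B-O = 13 → N
  i= 6: X-B = 22 → W
  i= 7: D-A =  3 → D
  i= 8: O-R = 23 → X
  i= 9: K-Z = 11 → L
  i=10: N-A = 13 → N
  i=11: C-G = 22 → W
  i=12: L-I =  3 → D
  i=13: D-G = 23 → X
  i=14: E-T = 11 → L
  i=15: E-R = 13 → N
  i=16: U-Y = 22 → W
  i=17: M-J =  3 → D
  i=18: V-Y = 23 → X
  i=19: V-K = 11 → L
  i=20: E-R = 13 → N
  i=21: D-H = 22 → W
  i=22: L-I =  3 → D
  i=23: X-A = 23 → X
  i=24: G-V = 11 → L
  i=25: U-H = 13 → N
  i=26: Z-D = 22 → W
  i=27: L-I =  3 → D
  i=28: B-E = 23 → X
  shifts repeat with period 5: NWDXL

NWDXL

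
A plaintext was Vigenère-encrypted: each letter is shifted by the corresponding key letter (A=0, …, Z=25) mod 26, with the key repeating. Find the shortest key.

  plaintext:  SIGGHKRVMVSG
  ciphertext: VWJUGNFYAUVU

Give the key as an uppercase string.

  i= 0: V-S =  3 → D
  i= 1: W-I = 14 → O
  i= 2: J-G =  3 → D
  i= 3: U-G = 14 → O
  i= 4: G-H = 25 → Z
  i= 5: N-K =  3 → D
  i= 6: F-R = 14 → O
  i= 7: Y-V =  3 → D
  i= 8: A-M = 14 → O
  i= 9: U-V = 25 → Z
  i=10: V-S =  3 → D
  i=11: U-G = 14 → O
  shifts repeat with period 5: DODOZ

DODOZ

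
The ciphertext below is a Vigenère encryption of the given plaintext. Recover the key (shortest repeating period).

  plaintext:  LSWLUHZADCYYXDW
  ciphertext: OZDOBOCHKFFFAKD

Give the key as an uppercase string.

  i= 0: O-L =  3 → D
  i= 1: Z-S =  7 → H
  i= 2: D-W =  7 → H
  i= 3: O-L =  3 → D
  i= 4: B-U =  7 → H
  i= 5: O-H =  7 → H
  i= 6: C-Z =  3 → D
  i= 7: H-A =  7 → H
  i= 8: K-D =  7 → H
  i= 9: F-C =  3 → D
  i=10: F-Y =  7 → H
  i=11: F-Y =  7 → H
  i=12: A-X =  3 → D
  i=13: K-D =  7 → H
  i=14: D-W =  7 → H
  shifts repeat with period 3: DHH

DHH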